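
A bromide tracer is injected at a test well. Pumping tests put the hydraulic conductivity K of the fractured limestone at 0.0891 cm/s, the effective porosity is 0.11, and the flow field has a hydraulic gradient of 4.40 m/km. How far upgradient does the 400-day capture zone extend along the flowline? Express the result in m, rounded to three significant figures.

K = 0.0891 cm/s × 864 = 76.98 m/d
Darcy flux q = K·i = 76.98 × 0.0044 = 0.3387 m/d
Average linear velocity = 0.3387 / 0.11 = 3.079 m/d
L = v × T = 3.079 × 400 = 1232 m

1230 m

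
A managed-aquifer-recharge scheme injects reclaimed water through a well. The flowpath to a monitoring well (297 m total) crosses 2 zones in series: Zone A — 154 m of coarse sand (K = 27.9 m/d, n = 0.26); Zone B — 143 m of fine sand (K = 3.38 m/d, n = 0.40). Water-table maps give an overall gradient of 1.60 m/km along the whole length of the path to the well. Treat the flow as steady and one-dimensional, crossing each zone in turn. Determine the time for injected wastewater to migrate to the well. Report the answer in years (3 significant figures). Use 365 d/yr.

For zones in series the flux q is common to all zones; the equivalent conductivity is the harmonic (thickness-weighted) mean, K_eq = L_total / Σ(L_j/K_j).
Σ(L/K) = 154/27.9 + 143/3.38 = 5.520 + 42.31 = 47.83 d
K_eq = L_total / Σ(L/K) = 297 / 47.83 = 6.210 m/d
q = K_eq · i = 6.210 × 0.0016 = 0.009936 m/d (same in every zone)
Zone A: v = q/n = 0.009936/0.26 = 0.03821 m/d → t_A = 154/0.03821 = 4030 d
Zone B: v = q/n = 0.009936/0.40 = 0.02484 m/d → t_B = 143/0.02484 = 5757 d
Total t = 4030 + 5757 = 9787 d
   = 9787 / 365 = 26.8 yr

26.8 years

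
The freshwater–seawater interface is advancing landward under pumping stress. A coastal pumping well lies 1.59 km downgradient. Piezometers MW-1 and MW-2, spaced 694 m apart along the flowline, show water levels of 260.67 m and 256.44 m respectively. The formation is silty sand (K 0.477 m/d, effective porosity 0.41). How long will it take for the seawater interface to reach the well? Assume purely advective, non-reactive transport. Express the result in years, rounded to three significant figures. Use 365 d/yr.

614 years

Hydraulic gradient i = (260.67 − 256.44) / 694 = 4.23 / 694 = 0.006095
q = Ki = 0.477 × 0.006095 = 0.002907 m/d
v = Ki/n = 0.477·0.006095/0.41 = 0.007091 m/d
L = 1.59 km = 1590 m
t = L / v = 1590 / 0.007091 = 224200 d
   = 224200 / 365 = 614 yr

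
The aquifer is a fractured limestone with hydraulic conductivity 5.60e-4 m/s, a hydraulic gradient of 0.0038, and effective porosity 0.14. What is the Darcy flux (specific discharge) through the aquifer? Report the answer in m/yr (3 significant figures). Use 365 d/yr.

K = 5.60e-4 m/s × 86400 s/d = 48.38 m/d
Specific discharge q = 48.38 × 0.0038 = 0.1839 m/d
   = 0.1839 × 365 = 67.1 m/yr

67.1 m/yr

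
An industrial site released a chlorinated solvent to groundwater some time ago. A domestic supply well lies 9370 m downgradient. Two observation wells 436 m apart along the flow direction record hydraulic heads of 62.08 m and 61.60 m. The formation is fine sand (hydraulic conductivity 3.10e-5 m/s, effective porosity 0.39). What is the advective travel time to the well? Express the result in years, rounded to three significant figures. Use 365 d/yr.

3400 years

Hydraulic gradient i = (62.08 − 61.60) / 436 = 0.48 / 436 = 0.001101
K = 3.10e-5 m/s × 86400 s/d = 2.678 m/d
Darcy flux q = K·i = 2.678 × 0.001101 = 0.002949 m/d
Seepage velocity v = q / n = 0.002949 / 0.39 = 0.007561 m/d
t = L / v = 9370 / 0.007561 = 1.239e6 d
   = 1.239e6 / 365 = 3400 yr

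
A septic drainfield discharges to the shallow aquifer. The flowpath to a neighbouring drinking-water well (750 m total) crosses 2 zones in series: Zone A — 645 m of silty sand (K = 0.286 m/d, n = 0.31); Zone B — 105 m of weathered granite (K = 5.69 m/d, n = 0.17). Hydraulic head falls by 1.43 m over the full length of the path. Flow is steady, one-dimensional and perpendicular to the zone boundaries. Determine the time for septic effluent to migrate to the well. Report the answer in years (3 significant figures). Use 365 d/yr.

Continuity: the same q passes through each zone, so ΔH = q·Σ(L_j/K_j) — the zones act as resistances in series.
Σ(L/K) = 645/0.286 + 105/5.69 = 2255 + 18.45 = 2274 d
q = ΔH / Σ(L/K) = 1.43 / 2274 = 6.289e-4 m/d (same in every zone)
Zone A: v = q/n = 6.289e-4/0.31 = 0.002029 m/d → t_A = 645/0.002029 = 317900 d
Zone B: v = q/n = 6.289e-4/0.17 = 0.003700 m/d → t_B = 105/0.003700 = 28380 d
Total t = 317900 + 28380 = 346300 d
   = 346300 / 365 = 949 yr

949 years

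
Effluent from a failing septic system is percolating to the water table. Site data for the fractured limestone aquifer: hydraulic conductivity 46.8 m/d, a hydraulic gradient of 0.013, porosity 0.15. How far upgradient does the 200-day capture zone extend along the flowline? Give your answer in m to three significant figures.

811 m

Specific discharge q = 46.8 × 0.013 = 0.6084 m/d
Average linear velocity = 0.6084 / 0.15 = 4.056 m/d
L = v × T = 4.056 × 200 = 811.2 m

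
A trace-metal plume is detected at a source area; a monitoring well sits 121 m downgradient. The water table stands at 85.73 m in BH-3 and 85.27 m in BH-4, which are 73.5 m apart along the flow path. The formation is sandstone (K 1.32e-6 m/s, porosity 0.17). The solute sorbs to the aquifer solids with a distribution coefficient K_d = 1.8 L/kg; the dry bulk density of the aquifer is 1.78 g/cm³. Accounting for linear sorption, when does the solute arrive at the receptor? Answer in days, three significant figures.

Hydraulic gradient i = (85.73 − 85.27) / 73.5 = 0.46 / 73.5 = 0.006259
K = 1.32e-6 m/s × 86400 s/d = 0.1140 m/d
q = Ki = 0.1140 × 0.006259 = 7.138e-4 m/d
v = Ki/n = 0.1140·0.006259/0.17 = 0.004199 m/d
Retardation R = 1 + ρ_b·K_d/n = 1 + 1.78×1.8/0.17 = 19.85
Contaminant velocity v_c = v/R = 0.004199/19.85 = 2.116e-4 m/d
t = L/v_c = 121/2.116e-4 = 572000 d

572000 days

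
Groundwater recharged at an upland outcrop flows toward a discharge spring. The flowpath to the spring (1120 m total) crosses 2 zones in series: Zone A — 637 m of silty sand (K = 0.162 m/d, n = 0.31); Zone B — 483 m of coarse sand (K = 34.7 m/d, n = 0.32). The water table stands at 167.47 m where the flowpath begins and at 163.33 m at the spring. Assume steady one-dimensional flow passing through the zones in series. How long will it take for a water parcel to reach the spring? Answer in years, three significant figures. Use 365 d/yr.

919 years

Total head drop ΔH = 167.47 − 163.33 = 4.14 m
Steady 1-D flow in series ⇒ the Darcy flux q is identical in every zone and the zone head losses add (resistances L/K in series).
Σ(L/K) = 637/0.162 + 483/34.7 = 3932 + 13.92 = 3946 d
q = ΔH / Σ(L/K) = 4.14 / 3946 = 0.001049 m/d (same in every zone)
Zone A: v = q/n = 0.001049/0.31 = 0.003384 m/d → t_A = 637/0.003384 = 188200 d
Zone B: v = q/n = 0.001049/0.32 = 0.003279 m/d → t_B = 483/0.003279 = 147300 d
Total t = 188200 + 147300 = 335500 d
   = 335500 / 365 = 919 yr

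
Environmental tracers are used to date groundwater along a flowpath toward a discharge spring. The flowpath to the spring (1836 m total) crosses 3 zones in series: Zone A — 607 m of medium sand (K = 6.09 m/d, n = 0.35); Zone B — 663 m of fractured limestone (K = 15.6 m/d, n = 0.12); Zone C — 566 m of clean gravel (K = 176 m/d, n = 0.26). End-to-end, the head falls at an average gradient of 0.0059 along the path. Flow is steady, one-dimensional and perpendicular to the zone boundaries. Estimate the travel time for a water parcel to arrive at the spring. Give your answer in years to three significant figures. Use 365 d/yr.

16.1 years

Steady 1-D flow in series ⇒ the Darcy flux q is identical in every zone and the zone head losses add (resistances L/K in series).
Σ(L/K) = 607/6.09 + 663/15.6 + 566/176 = 99.67 + 42.50 + 3.216 = 145.4 d
K_eq = L_total / Σ(L/K) = 1836 / 145.4 = 12.63 m/d
q = K_eq · i = 12.63 × 0.0059 = 0.07451 m/d (same in every zone)
Zone A: v = q/n = 0.07451/0.35 = 0.2129 m/d → t_A = 607/0.2129 = 2851 d
Zone B: v = q/n = 0.07451/0.12 = 0.6209 m/d → t_B = 663/0.6209 = 1068 d
Zone C: v = q/n = 0.07451/0.26 = 0.2866 m/d → t_C = 566/0.2866 = 1975 d
Total t = 2851 + 1068 + 1975 = 5894 d
   = 5894 / 365 = 16.1 yr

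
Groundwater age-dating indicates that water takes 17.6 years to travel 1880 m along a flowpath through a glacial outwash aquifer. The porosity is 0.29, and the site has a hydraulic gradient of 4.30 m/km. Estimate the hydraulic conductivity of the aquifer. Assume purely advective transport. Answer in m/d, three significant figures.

t = 17.6 years = 6424 d
v = L / t = 1880 / 6424 = 0.2927 m/d
K = v · n / i = 0.2927 × 0.29 / 0.0043 = 19.7 m/d

19.7 m/d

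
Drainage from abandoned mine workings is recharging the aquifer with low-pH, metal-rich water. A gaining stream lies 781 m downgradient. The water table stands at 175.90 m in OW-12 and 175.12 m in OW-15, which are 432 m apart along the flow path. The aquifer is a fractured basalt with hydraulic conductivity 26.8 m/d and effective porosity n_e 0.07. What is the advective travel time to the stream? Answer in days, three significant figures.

Hydraulic gradient i = (175.90 − 175.12) / 432 = 0.78 / 432 = 0.001806
Darcy flux q = K·i = 26.8 × 0.001806 = 0.04839 m/d
Seepage velocity v = q / n = 0.04839 / 0.07 = 0.6913 m/d
t = L / v = 781 / 0.6913 = 1130 d

1130 days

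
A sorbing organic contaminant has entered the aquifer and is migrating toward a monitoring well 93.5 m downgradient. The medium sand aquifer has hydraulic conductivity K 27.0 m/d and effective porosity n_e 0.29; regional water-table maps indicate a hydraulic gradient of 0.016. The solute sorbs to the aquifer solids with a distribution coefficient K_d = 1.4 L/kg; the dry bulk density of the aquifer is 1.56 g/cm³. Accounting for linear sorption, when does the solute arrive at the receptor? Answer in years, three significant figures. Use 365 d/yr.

q = Ki = 27.0 × 0.016 = 0.4320 m/d
v_s = q/n_e = 0.4320/0.29 = 1.490 m/d
Retardation R = 1 + ρ_b·K_d/n = 1 + 1.56×1.4/0.29 = 8.531
Contaminant velocity v_c = v/R = 1.490/8.531 = 0.1746 m/d
t = L/v_c = 93.5/0.1746 = 535.5 d
   = 535.5/365 = 1.47 yr

1.47 years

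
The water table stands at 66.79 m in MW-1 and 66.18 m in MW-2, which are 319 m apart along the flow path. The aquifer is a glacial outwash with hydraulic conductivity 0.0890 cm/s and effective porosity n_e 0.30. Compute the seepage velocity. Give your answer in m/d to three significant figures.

0.490 m/d

Hydraulic gradient i = (66.79 − 66.18) / 319 = 0.61 / 319 = 0.001912
K = 0.0890 cm/s × 864 = 76.90 m/d
Darcy flux q = K·i = 76.90 × 0.001912 = 0.1470 m/d
Seepage velocity v = q / n = 0.1470 / 0.30 = 0.4901 m/d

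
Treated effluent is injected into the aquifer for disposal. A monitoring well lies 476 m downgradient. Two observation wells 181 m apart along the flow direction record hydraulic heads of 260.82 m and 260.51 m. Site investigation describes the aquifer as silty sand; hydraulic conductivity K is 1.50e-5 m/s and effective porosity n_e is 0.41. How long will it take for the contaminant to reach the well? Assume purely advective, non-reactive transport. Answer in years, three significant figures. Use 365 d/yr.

241 years

Hydraulic gradient i = (260.82 − 260.51) / 181 = 0.31 / 181 = 0.001713
K = 1.50e-5 m/s × 86400 s/d = 1.296 m/d
q = Ki = 1.296 × 0.001713 = 0.002220 m/d
Seepage velocity v = q / n = 0.002220 / 0.41 = 0.005414 m/d
t = L / v = 476 / 0.005414 = 87920 d
   = 87920 / 365 = 241 yr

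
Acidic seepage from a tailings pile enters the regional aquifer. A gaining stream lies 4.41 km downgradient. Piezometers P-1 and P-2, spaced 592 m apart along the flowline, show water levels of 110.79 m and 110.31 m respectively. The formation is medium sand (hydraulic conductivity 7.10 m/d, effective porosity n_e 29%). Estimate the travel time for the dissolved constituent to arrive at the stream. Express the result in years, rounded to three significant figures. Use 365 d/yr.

609 years

Hydraulic gradient i = (110.79 − 110.31) / 592 = 0.48 / 592 = 8.108e-4
q = Ki = 7.10 × 8.108e-4 = 0.005757 m/d
v_s = q/n_e = 0.005757/0.29 = 0.01985 m/d
L = 4.41 km = 4410 m
t = L / v = 4410 / 0.01985 = 222200 d
   = 222200 / 365 = 609 yr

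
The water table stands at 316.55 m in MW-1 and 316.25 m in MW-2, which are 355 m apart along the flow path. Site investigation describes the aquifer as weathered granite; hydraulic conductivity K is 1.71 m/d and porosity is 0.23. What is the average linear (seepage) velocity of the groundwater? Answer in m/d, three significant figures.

Hydraulic gradient i = (316.55 − 316.25) / 355 = 0.30 / 355 = 8.451e-4
Specific discharge q = 1.71 × 8.451e-4 = 0.001445 m/d
v_s = q/n_e = 0.001445/0.23 = 0.006283 m/d

0.00628 m/d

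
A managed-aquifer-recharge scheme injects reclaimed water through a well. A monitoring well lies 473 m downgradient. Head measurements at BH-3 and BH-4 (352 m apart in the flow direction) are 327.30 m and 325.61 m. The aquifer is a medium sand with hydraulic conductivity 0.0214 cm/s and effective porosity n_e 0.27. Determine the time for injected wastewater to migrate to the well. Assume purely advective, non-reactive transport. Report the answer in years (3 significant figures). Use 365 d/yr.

3.94 years

Hydraulic gradient i = (327.30 − 325.61) / 352 = 1.69 / 352 = 0.004801
K = 0.0214 cm/s × 864 = 18.49 m/d
Specific discharge q = 18.49 × 0.004801 = 0.08877 m/d
Average linear velocity = 0.08877 / 0.27 = 0.3288 m/d
t = L / v = 473 / 0.3288 = 1439 d
   = 1439 / 365 = 3.94 yr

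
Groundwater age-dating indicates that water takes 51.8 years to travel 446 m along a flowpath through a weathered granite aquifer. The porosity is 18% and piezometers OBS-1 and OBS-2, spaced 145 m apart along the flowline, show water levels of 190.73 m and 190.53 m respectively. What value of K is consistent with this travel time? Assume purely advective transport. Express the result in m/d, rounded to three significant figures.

3.08 m/d

Hydraulic gradient i = (190.73 − 190.53) / 145 = 0.20 / 145 = 0.001379
t = 51.8 years = 18910 d
v = L / t = 446 / 18910 = 0.02359 m/d
K = v · n / i = 0.02359 × 0.18 / 0.001379 = 3.08 m/d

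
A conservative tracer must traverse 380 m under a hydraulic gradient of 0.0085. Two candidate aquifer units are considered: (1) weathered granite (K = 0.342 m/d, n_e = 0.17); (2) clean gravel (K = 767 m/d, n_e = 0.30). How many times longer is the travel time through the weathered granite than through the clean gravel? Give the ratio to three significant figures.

Unit 1 (weathered granite): v = 0.342×0.0085/0.17 = 0.01710 m/d, t = 380/0.01710 = 22220 d
Unit 2 (clean gravel): v = 767×0.0085/0.30 = 21.73 m/d, t = 380/21.73 = 17.49 d
t(weathered granite) / t(clean gravel) = 22220/17.49 = 1270

1270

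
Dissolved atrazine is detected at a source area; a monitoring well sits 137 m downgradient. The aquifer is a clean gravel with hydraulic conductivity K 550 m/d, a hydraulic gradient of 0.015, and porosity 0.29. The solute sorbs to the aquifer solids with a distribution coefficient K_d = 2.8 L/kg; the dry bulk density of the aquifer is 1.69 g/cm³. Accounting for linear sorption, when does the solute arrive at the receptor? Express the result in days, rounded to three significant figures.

83.4 days

Specific discharge q = 550 × 0.015 = 8.250 m/d
Seepage velocity v = q / n = 8.250 / 0.29 = 28.45 m/d
Retardation R = 1 + ρ_b·K_d/n = 1 + 1.69×2.8/0.29 = 17.32
Contaminant velocity v_c = v/R = 28.45/17.32 = 1.643 m/d
t = L/v_c = 137/1.643 = 83.40 d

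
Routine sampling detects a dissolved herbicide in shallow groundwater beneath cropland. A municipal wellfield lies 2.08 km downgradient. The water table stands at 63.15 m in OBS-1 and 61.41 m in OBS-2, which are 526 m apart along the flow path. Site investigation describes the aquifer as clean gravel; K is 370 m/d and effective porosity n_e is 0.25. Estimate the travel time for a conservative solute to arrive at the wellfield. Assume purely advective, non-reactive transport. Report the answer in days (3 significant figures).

Hydraulic gradient i = (63.15 − 61.41) / 526 = 1.74 / 526 = 0.003308
q = Ki = 370 × 0.003308 = 1.224 m/d
Seepage velocity v = q / n = 1.224 / 0.25 = 4.896 m/d
L = 2.08 km = 2080 m
t = L / v = 2080 / 4.896 = 424.9 d

425 days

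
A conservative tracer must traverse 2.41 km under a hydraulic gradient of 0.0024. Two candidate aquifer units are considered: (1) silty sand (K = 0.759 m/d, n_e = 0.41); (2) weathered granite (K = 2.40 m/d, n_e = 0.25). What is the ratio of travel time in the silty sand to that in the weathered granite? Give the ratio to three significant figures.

Unit 1 (silty sand): v = 0.759×0.0024/0.41 = 0.004443 m/d, t = 2410/0.004443 = 542400 d
Unit 2 (weathered granite): v = 2.40×0.0024/0.25 = 0.02304 m/d, t = 2410/0.02304 = 104600 d
t(silty sand) / t(weathered granite) = 542400/104600 = 5.19

5.19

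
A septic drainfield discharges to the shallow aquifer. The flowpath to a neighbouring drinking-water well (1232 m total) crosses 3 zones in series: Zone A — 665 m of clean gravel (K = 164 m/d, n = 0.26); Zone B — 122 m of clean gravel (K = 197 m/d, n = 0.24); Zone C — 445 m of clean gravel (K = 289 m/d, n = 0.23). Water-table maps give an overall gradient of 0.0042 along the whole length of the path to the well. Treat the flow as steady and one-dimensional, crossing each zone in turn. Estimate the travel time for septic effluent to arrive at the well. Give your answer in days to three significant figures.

366 days

For zones in series the flux q is common to all zones; the equivalent conductivity is the harmonic (thickness-weighted) mean, K_eq = L_total / Σ(L_j/K_j).
Σ(L/K) = 665/164 + 122/197 + 445/289 = 4.055 + 0.6193 + 1.540 = 6.214 d
K_eq = L_total / Σ(L/K) = 1232 / 6.214 = 198.3 m/d
q = K_eq · i = 198.3 × 0.0042 = 0.8327 m/d (same in every zone)
Zone A: v = q/n = 0.8327/0.26 = 3.203 m/d → t_A = 665/3.203 = 207.6 d
Zone B: v = q/n = 0.8327/0.24 = 3.470 m/d → t_B = 122/3.470 = 35.16 d
Zone C: v = q/n = 0.8327/0.23 = 3.620 m/d → t_C = 445/3.620 = 122.9 d
Total t = 207.6 + 35.16 + 122.9 = 365.7 d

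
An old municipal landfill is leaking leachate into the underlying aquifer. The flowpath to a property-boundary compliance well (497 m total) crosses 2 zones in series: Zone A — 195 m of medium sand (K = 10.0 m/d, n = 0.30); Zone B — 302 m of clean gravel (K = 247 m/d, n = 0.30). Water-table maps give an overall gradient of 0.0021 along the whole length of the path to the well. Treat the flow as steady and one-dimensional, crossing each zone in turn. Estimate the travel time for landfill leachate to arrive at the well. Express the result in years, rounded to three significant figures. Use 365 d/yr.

8.11 years

Continuity: the same q passes through each zone, so ΔH = q·Σ(L_j/K_j) — the zones act as resistances in series.
Σ(L/K) = 195/10.0 + 302/247 = 19.50 + 1.223 = 20.72 d
K_eq = L_total / Σ(L/K) = 497 / 20.72 = 23.98 m/d
q = K_eq · i = 23.98 × 0.0021 = 0.05037 m/d (same in every zone)
Zone A: v = q/n = 0.05037/0.30 = 0.1679 m/d → t_A = 195/0.1679 = 1162 d
Zone B: v = q/n = 0.05037/0.30 = 0.1679 m/d → t_B = 302/0.1679 = 1799 d
Total t = 1162 + 1799 = 2960 d
   = 2960 / 365 = 8.11 yr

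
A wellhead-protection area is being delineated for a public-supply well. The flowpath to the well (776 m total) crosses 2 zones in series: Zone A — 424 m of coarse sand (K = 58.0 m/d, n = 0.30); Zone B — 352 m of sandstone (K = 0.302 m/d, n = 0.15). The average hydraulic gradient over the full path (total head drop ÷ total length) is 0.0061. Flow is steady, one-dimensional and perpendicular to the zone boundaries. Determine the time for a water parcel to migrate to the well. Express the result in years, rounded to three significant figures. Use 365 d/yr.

For zones in series the flux q is common to all zones; the equivalent conductivity is the harmonic (thickness-weighted) mean, K_eq = L_total / Σ(L_j/K_j).
Σ(L/K) = 424/58.0 + 352/0.302 = 7.310 + 1166 = 1173 d
K_eq = L_total / Σ(L/K) = 776 / 1173 = 0.6616 m/d
q = K_eq · i = 0.6616 × 0.0061 = 0.004036 m/d (same in every zone)
Zone A: v = q/n = 0.004036/0.30 = 0.01345 m/d → t_A = 424/0.01345 = 31520 d
Zone B: v = q/n = 0.004036/0.15 = 0.02691 m/d → t_B = 352/0.02691 = 13080 d
Total t = 31520 + 13080 = 44600 d
   = 44600 / 365 = 122 yr

122 years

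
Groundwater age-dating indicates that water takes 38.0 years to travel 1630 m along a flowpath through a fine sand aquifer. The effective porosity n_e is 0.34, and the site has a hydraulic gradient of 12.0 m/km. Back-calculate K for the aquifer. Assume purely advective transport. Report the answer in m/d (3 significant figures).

3.33 m/d

t = 38.0 years = 13870 d
v = L / t = 1630 / 13870 = 0.1175 m/d
K = v · n / i = 0.1175 × 0.34 / 0.012 = 3.33 m/d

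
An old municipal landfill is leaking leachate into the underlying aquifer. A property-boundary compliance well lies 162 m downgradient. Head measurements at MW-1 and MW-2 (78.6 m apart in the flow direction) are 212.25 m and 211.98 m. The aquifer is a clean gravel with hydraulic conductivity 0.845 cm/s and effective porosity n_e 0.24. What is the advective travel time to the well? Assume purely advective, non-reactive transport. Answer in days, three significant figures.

15.5 days

Hydraulic gradient i = (212.25 − 211.98) / 78.6 = 0.27 / 78.6 = 0.003435
K = 0.845 cm/s × 864 = 730.1 m/d
q = Ki = 730.1 × 0.003435 = 2.508 m/d
Average linear velocity = 2.508 / 0.24 = 10.45 m/d
t = L / v = 162 / 10.45 = 15.50 d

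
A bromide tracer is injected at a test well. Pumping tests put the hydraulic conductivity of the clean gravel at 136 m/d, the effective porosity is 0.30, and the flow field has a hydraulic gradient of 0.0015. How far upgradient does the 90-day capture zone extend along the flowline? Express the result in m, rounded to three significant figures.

Darcy flux q = K·i = 136 × 0.0015 = 0.2040 m/d
v = Ki/n = 136·0.0015/0.30 = 0.6800 m/d
L = v × T = 0.6800 × 90 = 61.20 m

61.2 m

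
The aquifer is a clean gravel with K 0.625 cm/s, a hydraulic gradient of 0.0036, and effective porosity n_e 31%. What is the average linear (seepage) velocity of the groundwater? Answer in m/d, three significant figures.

6.27 m/d

K = 0.625 cm/s × 864 = 540.0 m/d
Darcy flux q = K·i = 540.0 × 0.0036 = 1.944 m/d
Average linear velocity = 1.944 / 0.31 = 6.271 m/d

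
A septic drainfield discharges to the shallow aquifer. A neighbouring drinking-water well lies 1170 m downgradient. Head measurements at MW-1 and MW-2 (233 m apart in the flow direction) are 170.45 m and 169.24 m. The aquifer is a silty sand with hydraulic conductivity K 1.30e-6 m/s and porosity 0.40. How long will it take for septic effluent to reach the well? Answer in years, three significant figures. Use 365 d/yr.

Hydraulic gradient i = (170.45 − 169.24) / 233 = 1.21 / 233 = 0.005193
K = 1.30e-6 m/s × 86400 s/d = 0.1123 m/d
Darcy flux q = K·i = 0.1123 × 0.005193 = 5.833e-4 m/d
v = Ki/n = 0.1123·0.005193/0.40 = 0.001458 m/d
t = L / v = 1170 / 0.001458 = 802300 d
   = 802300 / 365 = 2200 yr

2200 years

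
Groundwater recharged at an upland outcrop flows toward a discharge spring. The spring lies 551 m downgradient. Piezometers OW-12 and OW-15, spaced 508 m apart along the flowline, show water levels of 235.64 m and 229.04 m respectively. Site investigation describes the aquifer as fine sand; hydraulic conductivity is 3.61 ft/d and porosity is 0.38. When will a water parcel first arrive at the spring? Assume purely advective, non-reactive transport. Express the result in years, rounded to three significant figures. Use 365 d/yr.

40.1 years

Hydraulic gradient i = (235.64 − 229.04) / 508 = 6.60 / 508 = 0.01299
K = 3.61 ft/d × 0.3048 = 1.100 m/d
Darcy flux q = K·i = 1.100 × 0.01299 = 0.01430 m/d
v_s = q/n_e = 0.01430/0.38 = 0.03762 m/d
t = L / v = 551 / 0.03762 = 14650 d
   = 14650 / 365 = 40.1 yr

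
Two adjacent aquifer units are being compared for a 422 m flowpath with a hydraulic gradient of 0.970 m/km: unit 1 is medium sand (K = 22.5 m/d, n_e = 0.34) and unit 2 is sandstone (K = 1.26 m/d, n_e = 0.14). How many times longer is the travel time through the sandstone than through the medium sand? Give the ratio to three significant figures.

Unit 1 (medium sand): v = 22.5×9.7e-4/0.34 = 0.06419 m/d, t = 422/0.06419 = 6574 d
Unit 2 (sandstone): v = 1.26×9.7e-4/0.14 = 0.008730 m/d, t = 422/0.008730 = 48340 d
t(sandstone) / t(medium sand) = 48340/6574 = 7.35

7.35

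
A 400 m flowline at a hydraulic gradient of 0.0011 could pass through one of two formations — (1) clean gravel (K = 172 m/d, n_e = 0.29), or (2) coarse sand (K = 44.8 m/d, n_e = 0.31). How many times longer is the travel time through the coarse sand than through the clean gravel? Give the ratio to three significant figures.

4.10

Unit 1 (clean gravel): v = 172×0.0011/0.29 = 0.6524 m/d, t = 400/0.6524 = 613.1 d
Unit 2 (coarse sand): v = 44.8×0.0011/0.31 = 0.1590 m/d, t = 400/0.1590 = 2516 d
t(coarse sand) / t(clean gravel) = 2516/613.1 = 4.10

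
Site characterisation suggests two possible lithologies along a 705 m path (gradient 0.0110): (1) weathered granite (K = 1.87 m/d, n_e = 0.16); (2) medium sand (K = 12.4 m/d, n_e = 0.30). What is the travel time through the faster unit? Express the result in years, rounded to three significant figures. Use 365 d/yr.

Unit 1 (weathered granite): v = 1.87×0.011/0.16 = 0.1286 m/d, t = 705/0.1286 = 5484 d
Unit 2 (medium sand): v = 12.4×0.011/0.30 = 0.4547 m/d, t = 705/0.4547 = 1551 d
Faster: 1551 d / 365 = 4.25 yr

4.25 years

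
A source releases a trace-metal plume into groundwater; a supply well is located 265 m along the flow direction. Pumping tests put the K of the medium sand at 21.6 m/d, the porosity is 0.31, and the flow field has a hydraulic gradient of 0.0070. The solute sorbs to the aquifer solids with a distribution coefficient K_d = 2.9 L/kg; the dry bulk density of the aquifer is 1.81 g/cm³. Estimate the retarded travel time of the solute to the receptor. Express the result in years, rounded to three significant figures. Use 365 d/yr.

Specific discharge q = 21.6 × 0.0070 = 0.1512 m/d
v = Ki/n = 21.6·0.0070/0.31 = 0.4877 m/d
Retardation R = 1 + ρ_b·K_d/n = 1 + 1.81×2.9/0.31 = 17.93
Contaminant velocity v_c = v/R = 0.4877/17.93 = 0.02720 m/d
t = L/v_c = 265/0.02720 = 9743 d
   = 9743/365 = 26.7 yr

26.7 years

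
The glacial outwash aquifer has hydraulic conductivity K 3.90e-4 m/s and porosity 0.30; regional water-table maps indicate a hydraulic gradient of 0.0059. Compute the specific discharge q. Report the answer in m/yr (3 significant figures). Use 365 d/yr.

K = 3.90e-4 m/s × 86400 s/d = 33.70 m/d
q = Ki = 33.70 × 0.0059 = 0.1988 m/d
   = 0.1988 × 365 = 72.6 m/yr

72.6 m/yr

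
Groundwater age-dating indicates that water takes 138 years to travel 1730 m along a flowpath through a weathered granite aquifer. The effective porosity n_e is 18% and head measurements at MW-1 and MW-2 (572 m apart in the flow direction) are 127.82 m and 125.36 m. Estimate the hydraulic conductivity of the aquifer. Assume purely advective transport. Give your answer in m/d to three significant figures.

1.44 m/d

Hydraulic gradient i = (127.82 − 125.36) / 572 = 2.46 / 572 = 0.004301
t = 138 years = 50370 d
v = L / t = 1730 / 50370 = 0.03435 m/d
K = v · n / i = 0.03435 × 0.18 / 0.004301 = 1.44 m/d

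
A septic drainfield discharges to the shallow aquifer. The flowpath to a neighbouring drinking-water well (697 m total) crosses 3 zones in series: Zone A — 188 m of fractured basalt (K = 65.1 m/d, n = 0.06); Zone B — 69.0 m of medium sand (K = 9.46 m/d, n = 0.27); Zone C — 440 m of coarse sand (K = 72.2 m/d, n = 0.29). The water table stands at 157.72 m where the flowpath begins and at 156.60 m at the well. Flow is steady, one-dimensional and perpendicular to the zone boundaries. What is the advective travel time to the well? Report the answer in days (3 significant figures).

Total head drop ΔH = 157.72 − 156.60 = 1.12 m
Steady 1-D flow in series ⇒ the Darcy flux q is identical in every zone and the zone head losses add (resistances L/K in series).
Σ(L/K) = 188/65.1 + 69.0/9.46 + 440/72.2 = 2.888 + 7.294 + 6.094 = 16.28 d
q = ΔH / Σ(L/K) = 1.12 / 16.28 = 0.06881 m/d (same in every zone)
Zone A: v = q/n = 0.06881/0.06 = 1.147 m/d → t_A = 188/1.147 = 163.9 d
Zone B: v = q/n = 0.06881/0.27 = 0.2549 m/d → t_B = 69.0/0.2549 = 270.7 d
Zone C: v = q/n = 0.06881/0.29 = 0.2373 m/d → t_C = 440/0.2373 = 1854 d
Total t = 163.9 + 270.7 + 1854 = 2289 d

2290 days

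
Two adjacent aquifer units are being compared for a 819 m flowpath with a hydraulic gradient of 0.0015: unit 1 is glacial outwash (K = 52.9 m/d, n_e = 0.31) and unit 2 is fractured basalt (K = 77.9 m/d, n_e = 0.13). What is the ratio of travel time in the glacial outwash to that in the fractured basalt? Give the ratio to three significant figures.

Unit 1 (glacial outwash): v = 52.9×0.0015/0.31 = 0.2560 m/d, t = 819/0.2560 = 3200 d
Unit 2 (fractured basalt): v = 77.9×0.0015/0.13 = 0.8988 m/d, t = 819/0.8988 = 911.2 d
t(glacial outwash) / t(fractured basalt) = 3200/911.2 = 3.51

3.51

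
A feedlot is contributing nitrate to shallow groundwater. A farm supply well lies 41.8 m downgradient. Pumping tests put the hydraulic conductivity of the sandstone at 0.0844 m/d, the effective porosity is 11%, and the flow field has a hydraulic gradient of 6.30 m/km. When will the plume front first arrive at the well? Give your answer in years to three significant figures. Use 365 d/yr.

q = Ki = 0.0844 × 0.0063 = 5.317e-4 m/d
v = Ki/n = 0.0844·0.0063/0.11 = 0.004834 m/d
t = L / v = 41.8 / 0.004834 = 8647 d
   = 8647 / 365 = 23.7 yr

23.7 years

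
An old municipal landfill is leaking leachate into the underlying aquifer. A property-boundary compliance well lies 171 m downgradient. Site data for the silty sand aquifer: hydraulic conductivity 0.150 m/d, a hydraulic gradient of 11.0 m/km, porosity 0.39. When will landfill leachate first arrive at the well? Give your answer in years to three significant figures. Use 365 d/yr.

111 years

Darcy flux q = K·i = 0.150 × 0.011 = 0.001650 m/d
v_s = q/n_e = 0.001650/0.39 = 0.004231 m/d
t = L / v = 171 / 0.004231 = 40420 d
   = 40420 / 365 = 111 yr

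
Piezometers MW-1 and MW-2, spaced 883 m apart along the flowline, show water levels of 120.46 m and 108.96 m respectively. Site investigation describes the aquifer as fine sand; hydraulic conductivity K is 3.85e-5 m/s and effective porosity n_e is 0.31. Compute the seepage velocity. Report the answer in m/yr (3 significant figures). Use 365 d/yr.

51.0 m/yr

Hydraulic gradient i = (120.46 − 108.96) / 883 = 11.50 / 883 = 0.01302
K = 3.85e-5 m/s × 86400 s/d = 3.326 m/d
q = Ki = 3.326 × 0.01302 = 0.04332 m/d
Average linear velocity = 0.04332 / 0.31 = 0.1397 m/d
   = 0.1397 × 365 = 51.0 m/yr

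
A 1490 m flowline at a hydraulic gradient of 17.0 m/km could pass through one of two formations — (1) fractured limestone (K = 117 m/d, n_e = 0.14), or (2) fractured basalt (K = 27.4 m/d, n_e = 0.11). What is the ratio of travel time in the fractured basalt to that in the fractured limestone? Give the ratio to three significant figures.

3.36

Unit 1 (fractured limestone): v = 117×0.017/0.14 = 14.21 m/d, t = 1490/14.21 = 104.9 d
Unit 2 (fractured basalt): v = 27.4×0.017/0.11 = 4.235 m/d, t = 1490/4.235 = 351.9 d
t(fractured basalt) / t(fractured limestone) = 351.9/104.9 = 3.36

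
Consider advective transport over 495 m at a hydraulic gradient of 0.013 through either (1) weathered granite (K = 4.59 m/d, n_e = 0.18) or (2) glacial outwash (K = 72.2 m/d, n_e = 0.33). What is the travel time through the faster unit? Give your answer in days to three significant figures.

Unit 1 (weathered granite): v = 4.59×0.013/0.18 = 0.3315 m/d, t = 495/0.3315 = 1493 d
Unit 2 (glacial outwash): v = 72.2×0.013/0.33 = 2.844 m/d, t = 495/2.844 = 174.0 d
Faster unit: t = 174 d

174 days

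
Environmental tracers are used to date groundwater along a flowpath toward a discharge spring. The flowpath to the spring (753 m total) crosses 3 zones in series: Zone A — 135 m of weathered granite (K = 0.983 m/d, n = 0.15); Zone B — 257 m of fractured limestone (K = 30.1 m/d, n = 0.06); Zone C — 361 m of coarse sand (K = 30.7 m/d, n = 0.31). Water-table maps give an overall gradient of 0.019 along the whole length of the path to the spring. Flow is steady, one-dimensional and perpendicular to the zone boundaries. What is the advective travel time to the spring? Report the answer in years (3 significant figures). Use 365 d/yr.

Steady 1-D flow in series ⇒ the Darcy flux q is identical in every zone and the zone head losses add (resistances L/K in series).
Σ(L/K) = 135/0.983 + 257/30.1 + 361/30.7 = 137.3 + 8.538 + 11.76 = 157.6 d
K_eq = L_total / Σ(L/K) = 753 / 157.6 = 4.777 m/d
q = K_eq · i = 4.777 × 0.019 = 0.09076 m/d (same in every zone)
Zone A: v = q/n = 0.09076/0.15 = 0.6051 m/d → t_A = 135/0.6051 = 223.1 d
Zone B: v = q/n = 0.09076/0.06 = 1.513 m/d → t_B = 257/1.513 = 169.9 d
Zone C: v = q/n = 0.09076/0.31 = 0.2928 m/d → t_C = 361/0.2928 = 1233 d
Total t = 223.1 + 169.9 + 1233 = 1626 d
   = 1626 / 365 = 4.45 yr

4.45 years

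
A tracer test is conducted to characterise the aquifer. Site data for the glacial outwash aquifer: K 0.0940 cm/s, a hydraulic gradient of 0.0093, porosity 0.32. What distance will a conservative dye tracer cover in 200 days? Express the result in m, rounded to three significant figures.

K = 0.0940 cm/s × 864 = 81.22 m/d
q = Ki = 81.22 × 0.0093 = 0.7553 m/d
Average linear velocity = 0.7553 / 0.32 = 2.360 m/d
L = v × T = 2.360 × 200 = 472.1 m

472 m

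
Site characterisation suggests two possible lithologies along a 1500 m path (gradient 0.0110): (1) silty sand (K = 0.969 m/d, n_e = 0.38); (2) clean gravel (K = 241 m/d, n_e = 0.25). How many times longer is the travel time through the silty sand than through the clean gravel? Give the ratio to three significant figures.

Unit 1 (silty sand): v = 0.969×0.011/0.38 = 0.02805 m/d, t = 1500/0.02805 = 53480 d
Unit 2 (clean gravel): v = 241×0.011/0.25 = 10.60 m/d, t = 1500/10.60 = 141.5 d
t(silty sand) / t(clean gravel) = 53480/141.5 = 378

378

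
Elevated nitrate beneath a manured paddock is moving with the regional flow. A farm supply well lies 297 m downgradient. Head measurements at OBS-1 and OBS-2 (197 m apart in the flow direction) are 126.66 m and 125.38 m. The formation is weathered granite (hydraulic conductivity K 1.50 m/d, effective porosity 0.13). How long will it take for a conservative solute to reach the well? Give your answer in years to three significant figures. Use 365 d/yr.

10.9 years

Hydraulic gradient i = (126.66 − 125.38) / 197 = 1.28 / 197 = 0.006497
Specific discharge q = 1.50 × 0.006497 = 0.009746 m/d
v = Ki/n = 1.50·0.006497/0.13 = 0.07497 m/d
t = L / v = 297 / 0.07497 = 3962 d
   = 3962 / 365 = 10.9 yr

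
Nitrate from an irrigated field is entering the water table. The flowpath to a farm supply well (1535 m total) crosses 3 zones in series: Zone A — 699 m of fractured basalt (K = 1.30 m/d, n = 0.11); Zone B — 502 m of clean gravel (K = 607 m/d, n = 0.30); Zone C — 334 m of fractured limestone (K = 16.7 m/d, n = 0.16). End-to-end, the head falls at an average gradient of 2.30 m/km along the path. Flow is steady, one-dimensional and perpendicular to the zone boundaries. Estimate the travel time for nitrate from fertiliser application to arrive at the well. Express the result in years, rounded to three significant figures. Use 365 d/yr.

122 years

For zones in series the flux q is common to all zones; the equivalent conductivity is the harmonic (thickness-weighted) mean, K_eq = L_total / Σ(L_j/K_j).
Σ(L/K) = 699/1.30 + 502/607 + 334/16.7 = 537.7 + 0.8270 + 20.00 = 558.5 d
K_eq = L_total / Σ(L/K) = 1535 / 558.5 = 2.748 m/d
q = K_eq · i = 2.748 × 0.0023 = 0.006321 m/d (same in every zone)
Zone A: v = q/n = 0.006321/0.11 = 0.05747 m/d → t_A = 699/0.05747 = 12160 d
Zone B: v = q/n = 0.006321/0.30 = 0.02107 m/d → t_B = 502/0.02107 = 23820 d
Zone C: v = q/n = 0.006321/0.16 = 0.03951 m/d → t_C = 334/0.03951 = 8454 d
Total t = 12160 + 23820 + 8454 = 44440 d
   = 44440 / 365 = 122 yr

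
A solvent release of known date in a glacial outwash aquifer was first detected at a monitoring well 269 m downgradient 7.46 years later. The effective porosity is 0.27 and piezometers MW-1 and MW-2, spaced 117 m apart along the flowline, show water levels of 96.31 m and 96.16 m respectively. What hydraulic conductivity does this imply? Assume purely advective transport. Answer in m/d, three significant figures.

20.8 m/d

Hydraulic gradient i = (96.31 − 96.16) / 117 = 0.15 / 117 = 0.001282
t = 7.46 years = 2723 d
v = L / t = 269 / 2723 = 0.09879 m/d
K = v · n / i = 0.09879 × 0.27 / 0.001282 = 20.8 m/d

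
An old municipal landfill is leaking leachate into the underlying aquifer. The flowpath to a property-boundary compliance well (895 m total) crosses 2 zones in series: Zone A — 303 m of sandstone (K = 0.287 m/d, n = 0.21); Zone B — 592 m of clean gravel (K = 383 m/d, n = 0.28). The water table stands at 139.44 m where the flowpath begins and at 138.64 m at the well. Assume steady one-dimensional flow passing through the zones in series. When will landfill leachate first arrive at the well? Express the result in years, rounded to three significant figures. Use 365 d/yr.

831 years

Total head drop ΔH = 139.44 − 138.64 = 0.80 m
Steady 1-D flow in series ⇒ the Darcy flux q is identical in every zone and the zone head losses add (resistances L/K in series).
Σ(L/K) = 303/0.287 + 592/383 = 1056 + 1.546 = 1057 d
q = ΔH / Σ(L/K) = 0.80 / 1057 = 7.566e-4 m/d (same in every zone)
Zone A: v = q/n = 7.566e-4/0.21 = 0.003603 m/d → t_A = 303/0.003603 = 84090 d
Zone B: v = q/n = 7.566e-4/0.28 = 0.002702 m/d → t_B = 592/0.002702 = 219100 d
Total t = 84090 + 219100 = 303200 d
   = 303200 / 365 = 831 yr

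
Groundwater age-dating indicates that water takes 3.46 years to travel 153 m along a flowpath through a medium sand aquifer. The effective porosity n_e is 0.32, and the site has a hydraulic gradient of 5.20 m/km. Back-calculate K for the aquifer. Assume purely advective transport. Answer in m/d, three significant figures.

t = 3.46 years = 1263 d
v = L / t = 153 / 1263 = 0.1211 m/d
K = v · n / i = 0.1211 × 0.32 / 0.0052 = 7.46 m/d

7.46 m/d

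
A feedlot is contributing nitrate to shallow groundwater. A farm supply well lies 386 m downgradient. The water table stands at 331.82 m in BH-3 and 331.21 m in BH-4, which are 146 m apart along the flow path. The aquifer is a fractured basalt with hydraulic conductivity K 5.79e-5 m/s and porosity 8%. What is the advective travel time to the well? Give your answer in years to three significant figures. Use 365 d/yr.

Hydraulic gradient i = (331.82 − 331.21) / 146 = 0.61 / 146 = 0.004178
K = 5.79e-5 m/s × 86400 s/d = 5.003 m/d
Darcy flux q = K·i = 5.003 × 0.004178 = 0.02090 m/d
Seepage velocity v = q / n = 0.02090 / 0.08 = 0.2613 m/d
t = L / v = 386 / 0.2613 = 1477 d
   = 1477 / 365 = 4.05 yr

4.05 years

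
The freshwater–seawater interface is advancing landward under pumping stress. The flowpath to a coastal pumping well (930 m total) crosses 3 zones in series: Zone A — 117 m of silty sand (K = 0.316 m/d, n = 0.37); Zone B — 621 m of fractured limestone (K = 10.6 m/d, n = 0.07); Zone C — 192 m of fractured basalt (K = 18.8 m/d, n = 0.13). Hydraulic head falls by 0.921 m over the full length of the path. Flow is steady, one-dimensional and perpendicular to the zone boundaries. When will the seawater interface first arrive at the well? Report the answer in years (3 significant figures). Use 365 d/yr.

Continuity: the same q passes through each zone, so ΔH = q·Σ(L_j/K_j) — the zones act as resistances in series.
Σ(L/K) = 117/0.316 + 621/10.6 + 192/18.8 = 370.3 + 58.58 + 10.21 = 439.1 d
q = ΔH / Σ(L/K) = 0.921 / 439.1 = 0.002098 m/d (same in every zone)
Zone A: v = q/n = 0.002098/0.37 = 0.005669 m/d → t_A = 117/0.005669 = 20640 d
Zone B: v = q/n = 0.002098/0.07 = 0.02997 m/d → t_B = 621/0.02997 = 20720 d
Zone C: v = q/n = 0.002098/0.13 = 0.01614 m/d → t_C = 192/0.01614 = 11900 d
Total t = 20640 + 20720 + 11900 = 53260 d
   = 53260 / 365 = 146 yr

146 years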